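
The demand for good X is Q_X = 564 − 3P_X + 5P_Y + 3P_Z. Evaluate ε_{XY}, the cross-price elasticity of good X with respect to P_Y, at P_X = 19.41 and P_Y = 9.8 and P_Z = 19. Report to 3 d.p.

0.080

At P_X = 19.41 and P_Y = 9.8 and P_Z = 19: Q_X = 611.77.
∂Q_X/∂P_Y = 5.
ε = (∂Q_X/∂P_Y)(P_Y/Q_X) = 5 × (9.8/611.77) ≈ 0.080.
Since ε > 0, good X and good Y are substitutes.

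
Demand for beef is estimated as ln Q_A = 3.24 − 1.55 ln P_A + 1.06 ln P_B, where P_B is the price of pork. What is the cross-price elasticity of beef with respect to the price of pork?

In a log-linear (constant-elasticity) demand function, the coefficient on ln P_B is the cross-price elasticity.
ε = 1.06. Positive, so beef and pork are substitutes.

1.06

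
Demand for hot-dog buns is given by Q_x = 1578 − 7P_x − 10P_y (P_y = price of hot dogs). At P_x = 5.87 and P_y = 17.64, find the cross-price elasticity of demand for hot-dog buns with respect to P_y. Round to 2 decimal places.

-0.13

At P_x = 5.87 and P_y = 17.64: Q_x = 1360.51.
∂Q_x/∂P_y = -10.
ε = (∂Q_x/∂P_y)(P_y/Q_x) = -10 × (17.64/1360.51) ≈ -0.13.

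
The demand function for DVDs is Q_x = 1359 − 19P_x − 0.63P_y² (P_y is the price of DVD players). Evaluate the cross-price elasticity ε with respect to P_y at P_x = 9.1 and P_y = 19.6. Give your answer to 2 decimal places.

-0.51

At P_x = 9.1 and P_y = 19.6: Q_x = 944.079.
∂Q_x/∂P_y = -1.26P_y = -1.26(19.6) = -24.6960.
ε = (∂Q_x/∂P_y)(P_y/Q_x) = -24.6960 × (19.6/944.079) ≈ -0.51.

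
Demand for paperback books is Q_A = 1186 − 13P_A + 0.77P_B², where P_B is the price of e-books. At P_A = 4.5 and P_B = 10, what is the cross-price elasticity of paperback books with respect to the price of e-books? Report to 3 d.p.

At P_A = 4.5 and P_B = 10: Q_A = 1204.5.
∂Q_A/∂P_B = 1.54P_B = 1.54(10) = 15.4000.
ε = (∂Q_A/∂P_B)(P_B/Q_A) = 15.4000 × (10/1204.5) ≈ 0.128.
ε > 0: substitutes.

0.128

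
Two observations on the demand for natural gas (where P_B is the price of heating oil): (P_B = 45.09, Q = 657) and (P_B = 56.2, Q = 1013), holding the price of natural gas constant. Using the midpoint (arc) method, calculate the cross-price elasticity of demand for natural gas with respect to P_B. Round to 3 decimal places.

1.944

ΔQ_A = 1013 − 657 = 356; ΔP_B = 56.2 − 45.09 = 11.11.
Midpoints: Q̄_A = 835.0, P̄_B = 50.65.
ε = (ΔQ_A/Q̄_A)/(ΔP_B/P̄_B) = (356/835.0)/(11.11/50.65) ≈ 1.944.
ε > 0: natural gas and heating oil are substitutes.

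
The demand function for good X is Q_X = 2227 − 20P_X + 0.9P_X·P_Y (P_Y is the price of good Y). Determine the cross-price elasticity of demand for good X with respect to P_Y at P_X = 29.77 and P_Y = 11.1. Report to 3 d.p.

At P_X = 29.77 and P_Y = 11.1: Q_X = 1929.002.
∂Q_X/∂P_Y = 0.9P_X = 0.9(29.77) = 26.7930.
ε = (∂Q_X/∂P_Y)(P_Y/Q_X) = 26.7930 × (11.1/1929.002) ≈ 0.154.
ε > 0: substitutes.

0.154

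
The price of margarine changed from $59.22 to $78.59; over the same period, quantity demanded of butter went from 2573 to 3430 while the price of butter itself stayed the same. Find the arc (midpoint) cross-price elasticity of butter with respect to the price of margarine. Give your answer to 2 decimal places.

ΔQ_A = 3430 − 2573 = 857; ΔP_B = 78.59 − 59.22 = 19.37.
Midpoints: Q̄_A = 3001.5, P̄_B = 68.91.
ε = (ΔQ_A/Q̄_A)/(ΔP_B/P̄_B) = (857/3001.5)/(19.37/68.91) ≈ 1.02.

1.02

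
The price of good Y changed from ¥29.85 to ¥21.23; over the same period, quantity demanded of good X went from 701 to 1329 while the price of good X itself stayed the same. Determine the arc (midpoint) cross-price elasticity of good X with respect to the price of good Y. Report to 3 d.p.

ΔQ_X = 1329 − 701 = 628; ΔP_Y = 21.23 − 29.85 = -8.62.
Midpoints: Q̄_X = 1015.0, P̄_Y = 25.54.
ε = (ΔQ_X/Q̄_X)/(ΔP_Y/P̄_Y) = (628/1015.0)/(-8.62/25.54) ≈ -1.833.
ε < 0: good X and good Y are complements.

-1.833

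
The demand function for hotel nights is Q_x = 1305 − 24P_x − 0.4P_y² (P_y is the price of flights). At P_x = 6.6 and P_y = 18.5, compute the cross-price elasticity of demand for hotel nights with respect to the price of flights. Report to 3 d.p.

At P_x = 6.6 and P_y = 18.5: Q_x = 1009.7.
∂Q_x/∂P_y = -0.8P_y = -0.8(18.5) = -14.8000.
ε = (∂Q_x/∂P_y)(P_y/Q_x) = -14.8000 × (18.5/1009.7) ≈ -0.271.
ε < 0: complements.

-0.271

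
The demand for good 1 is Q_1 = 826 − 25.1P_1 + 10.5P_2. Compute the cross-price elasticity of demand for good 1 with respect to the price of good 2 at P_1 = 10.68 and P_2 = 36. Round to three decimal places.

0.404

At P_1 = 10.68 and P_2 = 36: Q_1 = 935.932.
∂Q_1/∂P_2 = 10.5.
ε = (∂Q_1/∂P_2)(P_2/Q_1) = 10.5 × (36/935.932) ≈ 0.404.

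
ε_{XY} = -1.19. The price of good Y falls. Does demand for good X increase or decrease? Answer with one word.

ε < 0 and the price of good Y falls, so the quantity of good X moves in the opposite direction: it increases.

increase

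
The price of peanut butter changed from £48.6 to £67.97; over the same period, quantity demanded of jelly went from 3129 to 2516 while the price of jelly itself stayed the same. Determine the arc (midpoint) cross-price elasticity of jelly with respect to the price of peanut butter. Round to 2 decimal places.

ΔQ_A = 2516 − 3129 = -613; ΔP_B = 67.97 − 48.6 = 19.37.
Midpoints: Q̄_A = 2822.5, P̄_B = 58.28.
ε = (ΔQ_A/Q̄_A)/(ΔP_B/P̄_B) = (-613/2822.5)/(19.37/58.28) ≈ -0.65.
ε < 0: jelly and peanut butter are complements.

-0.65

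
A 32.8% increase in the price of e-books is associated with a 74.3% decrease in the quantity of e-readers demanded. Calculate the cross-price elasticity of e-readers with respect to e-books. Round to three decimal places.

-2.265

ε = (%ΔQ of e-readers) / (%ΔP of e-books) = (-74.3%) / (32.8%) ≈ -2.265.
Negative cross-price elasticity: complements.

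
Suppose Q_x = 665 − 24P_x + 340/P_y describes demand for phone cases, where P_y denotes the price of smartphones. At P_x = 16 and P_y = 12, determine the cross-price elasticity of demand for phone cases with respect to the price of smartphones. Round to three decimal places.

-0.092

At P_x = 16 and P_y = 12: Q_x = 309.333.
∂Q_x/∂P_y = −340/P_y² = -2.3611.
ε = (∂Q_x/∂P_y)(P_y/Q_x) = -2.3611 × (12/309.333) ≈ -0.092.
ε < 0: complements.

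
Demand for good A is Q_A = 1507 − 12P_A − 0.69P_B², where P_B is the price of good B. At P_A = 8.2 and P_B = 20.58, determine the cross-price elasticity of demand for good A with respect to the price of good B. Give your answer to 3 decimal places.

At P_A = 8.2 and P_B = 20.58: Q_A = 1116.360.
∂Q_A/∂P_B = -1.38P_B = -1.38(20.58) = -28.4004.
ε = (∂Q_A/∂P_B)(P_B/Q_A) = -28.4004 × (20.58/1116.360) ≈ -0.524.

-0.524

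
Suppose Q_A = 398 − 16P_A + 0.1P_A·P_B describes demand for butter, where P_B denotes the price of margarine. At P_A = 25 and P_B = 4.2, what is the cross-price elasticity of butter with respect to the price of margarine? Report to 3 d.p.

1.235

At P_A = 25 and P_B = 4.2: Q_A = 8.5.
∂Q_A/∂P_B = 0.1P_A = 0.1(25) = 2.5000.
ε = (∂Q_A/∂P_B)(P_B/Q_A) = 2.5000 × (4.2/8.5) ≈ 1.235.
ε > 0: substitutes.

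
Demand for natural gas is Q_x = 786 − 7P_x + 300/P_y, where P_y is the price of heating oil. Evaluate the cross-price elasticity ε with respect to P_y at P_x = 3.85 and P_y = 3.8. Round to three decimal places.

At P_x = 3.85 and P_y = 3.8: Q_x = 837.997.
∂Q_x/∂P_y = −300/P_y² = -20.7756.
ε = (∂Q_x/∂P_y)(P_y/Q_x) = -20.7756 × (3.8/837.997) ≈ -0.094.

-0.094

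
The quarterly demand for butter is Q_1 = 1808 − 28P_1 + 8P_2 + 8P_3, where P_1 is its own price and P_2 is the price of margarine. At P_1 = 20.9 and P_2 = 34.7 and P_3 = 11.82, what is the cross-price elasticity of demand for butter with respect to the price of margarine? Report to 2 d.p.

At P_1 = 20.9 and P_2 = 34.7 and P_3 = 11.82: Q_1 = 1594.96.
∂Q_1/∂P_2 = 8.
ε = (∂Q_1/∂P_2)(P_2/Q_1) = 8 × (34.7/1594.96) ≈ 0.17.

0.17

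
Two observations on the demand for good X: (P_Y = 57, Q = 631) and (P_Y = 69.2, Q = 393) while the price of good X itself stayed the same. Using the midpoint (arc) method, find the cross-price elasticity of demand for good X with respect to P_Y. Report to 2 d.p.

ΔQ_X = 393 − 631 = -238; ΔP_Y = 69.2 − 57 = 12.2.
Midpoints: Q̄_X = 512.0, P̄_Y = 63.10.
ε = (ΔQ_X/Q̄_X)/(ΔP_Y/P̄_Y) = (-238/512.0)/(12.2/63.10) ≈ -2.40.
ε < 0: good X and good Y are complements.

-2.40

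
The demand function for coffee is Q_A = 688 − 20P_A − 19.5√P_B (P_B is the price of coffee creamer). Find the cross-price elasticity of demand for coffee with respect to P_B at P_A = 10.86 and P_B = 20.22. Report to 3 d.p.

At P_A = 10.86 and P_B = 20.22: Q_A = 383.115.
∂Q_A/∂P_B = -19.5/(2√P_B) = -19.5/(2√20.22) = -2.1683.
ε = (∂Q_A/∂P_B)(P_B/Q_A) = -2.1683 × (20.22/383.115) ≈ -0.114.
ε < 0: complements.

-0.114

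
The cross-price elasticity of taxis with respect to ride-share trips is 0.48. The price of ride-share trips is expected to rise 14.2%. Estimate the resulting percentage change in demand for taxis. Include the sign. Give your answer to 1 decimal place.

6.8%

%ΔQ ≈ ε × %ΔP of ride-share trips = 0.48 × (14.2%) = 6.8%.
Demand for taxis rises by about 6.8%.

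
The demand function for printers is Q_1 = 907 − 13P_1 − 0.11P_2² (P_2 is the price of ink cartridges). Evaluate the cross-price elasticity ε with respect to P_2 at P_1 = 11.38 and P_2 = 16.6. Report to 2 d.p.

-0.08

At P_1 = 11.38 and P_2 = 16.6: Q_1 = 728.748.
∂Q_1/∂P_2 = -0.22P_2 = -0.22(16.6) = -3.6520.
ε = (∂Q_1/∂P_2)(P_2/Q_1) = -3.6520 × (16.6/728.748) ≈ -0.08.
ε < 0: complements.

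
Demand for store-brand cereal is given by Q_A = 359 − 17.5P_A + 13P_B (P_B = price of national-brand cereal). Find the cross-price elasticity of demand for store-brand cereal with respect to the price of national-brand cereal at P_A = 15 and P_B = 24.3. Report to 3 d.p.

0.766

At P_A = 15 and P_B = 24.3: Q_A = 412.4.
∂Q_A/∂P_B = 13.
ε = (∂Q_A/∂P_B)(P_B/Q_A) = 13 × (24.3/412.4) ≈ 0.766.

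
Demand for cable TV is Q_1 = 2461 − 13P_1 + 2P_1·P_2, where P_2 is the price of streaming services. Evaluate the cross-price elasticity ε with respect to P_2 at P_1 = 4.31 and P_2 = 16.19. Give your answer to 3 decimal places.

0.055

At P_1 = 4.31 and P_2 = 16.19: Q_1 = 2544.528.
∂Q_1/∂P_2 = 2P_1 = 2(4.31) = 8.6200.
ε = (∂Q_1/∂P_2)(P_2/Q_1) = 8.6200 × (16.19/2544.528) ≈ 0.055.
ε > 0: substitutes.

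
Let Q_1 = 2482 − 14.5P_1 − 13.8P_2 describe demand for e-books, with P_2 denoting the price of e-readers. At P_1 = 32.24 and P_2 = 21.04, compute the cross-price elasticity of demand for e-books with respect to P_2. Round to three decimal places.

At P_1 = 32.24 and P_2 = 21.04: Q_1 = 1724.168.
∂Q_1/∂P_2 = -13.8.
ε = (∂Q_1/∂P_2)(P_2/Q_1) = -13.8 × (21.04/1724.168) ≈ -0.168.

-0.168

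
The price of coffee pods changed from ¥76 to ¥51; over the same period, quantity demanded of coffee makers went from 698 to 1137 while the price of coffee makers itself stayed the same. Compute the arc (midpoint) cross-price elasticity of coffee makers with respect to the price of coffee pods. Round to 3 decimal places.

-1.215

ΔQ_A = 1137 − 698 = 439; ΔP_B = 51 − 76 = -25.
Midpoints: Q̄_A = 917.5, P̄_B = 63.50.
ε = (ΔQ_A/Q̄_A)/(ΔP_B/P̄_B) = (439/917.5)/(-25/63.50) ≈ -1.215.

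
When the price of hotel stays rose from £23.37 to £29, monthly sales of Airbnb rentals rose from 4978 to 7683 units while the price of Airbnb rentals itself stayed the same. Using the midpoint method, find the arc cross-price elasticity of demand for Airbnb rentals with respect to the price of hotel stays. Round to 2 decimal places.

1.99

ΔQ_A = 7683 − 4978 = 2705; ΔP_B = 29 − 23.37 = 5.63.
Midpoints: Q̄_A = 6330.5, P̄_B = 26.19.
ε = (ΔQ_A/Q̄_A)/(ΔP_B/P̄_B) = (2705/6330.5)/(5.63/26.19) ≈ 1.99.
ε > 0: Airbnb rentals and hotel stays are substitutes.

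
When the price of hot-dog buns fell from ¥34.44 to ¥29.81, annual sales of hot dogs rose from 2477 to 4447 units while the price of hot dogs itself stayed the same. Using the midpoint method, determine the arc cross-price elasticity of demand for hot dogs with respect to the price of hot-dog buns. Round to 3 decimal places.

-3.948

ΔQ_A = 4447 − 2477 = 1970; ΔP_B = 29.81 − 34.44 = -4.63.
Midpoints: Q̄_A = 3462.0, P̄_B = 32.12.
ε = (ΔQ_A/Q̄_A)/(ΔP_B/P̄_B) = (1970/3462.0)/(-4.63/32.12) ≈ -3.948.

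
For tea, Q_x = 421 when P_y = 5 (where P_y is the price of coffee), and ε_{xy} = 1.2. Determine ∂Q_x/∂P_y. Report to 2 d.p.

101.04

ε = (∂Q_x/∂P_y)·(P_y/Q_x) ⇒ ∂Q_x/∂P_y = ε·Q_x/P_y = 1.2 × 421/5 ≈ 101.04.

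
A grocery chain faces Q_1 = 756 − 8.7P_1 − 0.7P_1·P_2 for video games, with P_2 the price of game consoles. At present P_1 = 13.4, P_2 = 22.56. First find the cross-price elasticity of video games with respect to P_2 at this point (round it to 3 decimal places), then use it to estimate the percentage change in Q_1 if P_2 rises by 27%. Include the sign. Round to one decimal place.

-13.4%

At P_1 = 13.4, P_2 = 22.56: Q_1 = 427.807.
∂Q_1/∂P_2 = -0.7P_1 = -9.3800.
ε = (∂Q_1/∂P_2)(P_2/Q_1) = -9.3800 × 22.56/427.807 ≈ -0.495.
%ΔQ_1 ≈ ε × %ΔP_2 = -0.495 × (27%) = -13.4%.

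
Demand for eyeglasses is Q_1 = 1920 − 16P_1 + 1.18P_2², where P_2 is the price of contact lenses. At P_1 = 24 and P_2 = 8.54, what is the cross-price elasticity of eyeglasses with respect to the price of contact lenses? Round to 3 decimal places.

0.106

At P_1 = 24 and P_2 = 8.54: Q_1 = 1622.059.
∂Q_1/∂P_2 = 2.36P_2 = 2.36(8.54) = 20.1544.
ε = (∂Q_1/∂P_2)(P_2/Q_1) = 20.1544 × (8.54/1622.059) ≈ 0.106.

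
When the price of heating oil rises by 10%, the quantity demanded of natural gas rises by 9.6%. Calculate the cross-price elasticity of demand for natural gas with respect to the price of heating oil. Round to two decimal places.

ε = (%ΔQ of natural gas) / (%ΔP of heating oil) = (9.6%) / (10%) ≈ 0.96.

0.96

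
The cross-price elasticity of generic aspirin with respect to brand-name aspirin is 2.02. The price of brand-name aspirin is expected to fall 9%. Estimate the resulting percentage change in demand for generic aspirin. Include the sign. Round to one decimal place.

%ΔQ ≈ ε × %ΔP of brand-name aspirin = 2.02 × (-9%) = -18.2%.

-18.2%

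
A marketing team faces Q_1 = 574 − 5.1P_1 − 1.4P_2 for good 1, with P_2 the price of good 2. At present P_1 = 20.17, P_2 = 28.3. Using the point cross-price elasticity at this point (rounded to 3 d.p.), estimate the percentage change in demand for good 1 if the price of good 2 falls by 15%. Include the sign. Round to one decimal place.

At P_1 = 20.17, P_2 = 28.3: Q_1 = 431.513.
∂Q_1/∂P_2 = -1.4.
ε = (∂Q_1/∂P_2)(P_2/Q_1) = -1.4000 × 28.3/431.513 ≈ -0.092.
%ΔQ_1 ≈ ε × %ΔP_2 = -0.092 × (-15%) = 1.4%.

1.4%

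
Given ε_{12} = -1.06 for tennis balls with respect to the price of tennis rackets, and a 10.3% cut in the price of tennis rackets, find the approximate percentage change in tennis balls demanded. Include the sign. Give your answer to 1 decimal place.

10.9%

%ΔQ ≈ ε × %ΔP of tennis rackets = -1.06 × (-10.3%) = 10.9%.
Demand for tennis balls rises by about 10.9%.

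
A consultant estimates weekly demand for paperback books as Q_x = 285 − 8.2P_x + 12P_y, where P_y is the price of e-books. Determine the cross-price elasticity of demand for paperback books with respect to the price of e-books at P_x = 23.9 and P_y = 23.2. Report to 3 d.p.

At P_x = 23.9 and P_y = 23.2: Q_x = 367.42.
∂Q_x/∂P_y = 12.
ε = (∂Q_x/∂P_y)(P_y/Q_x) = 12 × (23.2/367.42) ≈ 0.758.

0.758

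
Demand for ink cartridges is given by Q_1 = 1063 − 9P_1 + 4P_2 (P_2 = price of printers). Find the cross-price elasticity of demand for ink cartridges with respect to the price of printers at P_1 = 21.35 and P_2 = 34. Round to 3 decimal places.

At P_1 = 21.35 and P_2 = 34: Q_1 = 1006.85.
∂Q_1/∂P_2 = 4.
ε = (∂Q_1/∂P_2)(P_2/Q_1) = 4 × (34/1006.85) ≈ 0.135.
Since ε > 0, ink cartridges and printers are substitutes.

0.135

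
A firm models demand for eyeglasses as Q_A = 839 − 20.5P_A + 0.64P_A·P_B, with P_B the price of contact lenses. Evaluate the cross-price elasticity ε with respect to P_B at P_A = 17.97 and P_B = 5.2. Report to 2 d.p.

At P_A = 17.97 and P_B = 5.2: Q_A = 530.419.
∂Q_A/∂P_B = 0.64P_A = 0.64(17.97) = 11.5008.
ε = (∂Q_A/∂P_B)(P_B/Q_A) = 11.5008 × (5.2/530.419) ≈ 0.11.

0.11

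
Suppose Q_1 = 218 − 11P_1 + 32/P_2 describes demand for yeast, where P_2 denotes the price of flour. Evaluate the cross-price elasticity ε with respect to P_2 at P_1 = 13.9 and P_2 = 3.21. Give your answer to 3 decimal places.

At P_1 = 13.9 and P_2 = 3.21: Q_1 = 75.069.
∂Q_1/∂P_2 = −32/P_2² = -3.1056.
ε = (∂Q_1/∂P_2)(P_2/Q_1) = -3.1056 × (3.21/75.069) ≈ -0.133.

-0.133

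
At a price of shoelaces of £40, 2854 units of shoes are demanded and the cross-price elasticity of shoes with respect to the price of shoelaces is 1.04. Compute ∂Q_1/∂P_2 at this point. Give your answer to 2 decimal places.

74.20

ε = (∂Q_1/∂P_2)·(P_2/Q_1) ⇒ ∂Q_1/∂P_2 = ε·Q_1/P_2 = 1.04 × 2854/40 ≈ 74.20.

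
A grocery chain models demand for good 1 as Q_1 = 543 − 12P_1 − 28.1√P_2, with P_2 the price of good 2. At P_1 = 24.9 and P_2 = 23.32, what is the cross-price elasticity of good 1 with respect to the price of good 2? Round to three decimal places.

At P_1 = 24.9 and P_2 = 23.32: Q_1 = 108.503.
∂Q_1/∂P_2 = -28.1/(2√P_2) = -28.1/(2√23.32) = -2.9095.
ε = (∂Q_1/∂P_2)(P_2/Q_1) = -2.9095 × (23.32/108.503) ≈ -0.625.

-0.625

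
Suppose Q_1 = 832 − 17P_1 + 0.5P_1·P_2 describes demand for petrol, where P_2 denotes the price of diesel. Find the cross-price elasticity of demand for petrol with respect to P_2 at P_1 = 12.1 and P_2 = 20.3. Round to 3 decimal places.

0.164

At P_1 = 12.1 and P_2 = 20.3: Q_1 = 749.115.
∂Q_1/∂P_2 = 0.5P_1 = 0.5(12.1) = 6.0500.
ε = (∂Q_1/∂P_2)(P_2/Q_1) = 6.0500 × (20.3/749.115) ≈ 0.164.
ε > 0: substitutes.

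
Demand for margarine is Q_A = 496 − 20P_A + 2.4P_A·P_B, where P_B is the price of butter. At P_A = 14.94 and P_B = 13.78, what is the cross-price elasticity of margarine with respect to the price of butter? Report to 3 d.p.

At P_A = 14.94 and P_B = 13.78: Q_A = 691.296.
∂Q_A/∂P_B = 2.4P_A = 2.4(14.94) = 35.8560.
ε = (∂Q_A/∂P_B)(P_B/Q_A) = 35.8560 × (13.78/691.296) ≈ 0.715.
ε > 0: substitutes.

0.715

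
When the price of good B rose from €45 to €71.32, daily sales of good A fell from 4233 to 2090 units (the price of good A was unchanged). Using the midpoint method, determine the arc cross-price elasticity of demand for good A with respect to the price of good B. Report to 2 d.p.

-1.50

ΔQ_A = 2090 − 4233 = -2143; ΔP_B = 71.32 − 45 = 26.32.
Midpoints: Q̄_A = 3161.5, P̄_B = 58.16.
ε = (ΔQ_A/Q̄_A)/(ΔP_B/P̄_B) = (-2143/3161.5)/(26.32/58.16) ≈ -1.50.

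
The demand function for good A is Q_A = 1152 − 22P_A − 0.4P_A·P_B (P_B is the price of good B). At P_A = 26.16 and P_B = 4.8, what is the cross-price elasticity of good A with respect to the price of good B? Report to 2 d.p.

At P_A = 26.16 and P_B = 4.8: Q_A = 526.253.
∂Q_A/∂P_B = -0.4P_A = -0.4(26.16) = -10.4640.
ε = (∂Q_A/∂P_B)(P_B/Q_A) = -10.4640 × (4.8/526.253) ≈ -0.10.

-0.10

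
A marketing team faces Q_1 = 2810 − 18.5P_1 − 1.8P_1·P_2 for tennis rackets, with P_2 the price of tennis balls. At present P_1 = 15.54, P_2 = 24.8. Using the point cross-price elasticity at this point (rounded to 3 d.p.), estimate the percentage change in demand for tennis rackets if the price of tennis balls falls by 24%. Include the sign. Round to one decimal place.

9.1%

At P_1 = 15.54, P_2 = 24.8: Q_1 = 1828.804.
∂Q_1/∂P_2 = -1.8P_1 = -27.9720.
ε = (∂Q_1/∂P_2)(P_2/Q_1) = -27.9720 × 24.8/1828.804 ≈ -0.379.
%ΔQ_1 ≈ ε × %ΔP_2 = -0.379 × (-24%) = 9.1%.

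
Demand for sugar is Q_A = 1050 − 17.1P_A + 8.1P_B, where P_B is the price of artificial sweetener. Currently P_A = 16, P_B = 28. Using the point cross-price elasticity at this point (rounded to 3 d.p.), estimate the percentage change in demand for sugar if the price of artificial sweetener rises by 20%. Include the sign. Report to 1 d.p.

4.5%

At P_A = 16, P_B = 28: Q_A = 1003.2.
∂Q_A/∂P_B = 8.1.
ε = (∂Q_A/∂P_B)(P_B/Q_A) = 8.1000 × 28/1003.2 ≈ 0.226.
%ΔQ_A ≈ ε × %ΔP_B = 0.226 × (20%) = 4.5%.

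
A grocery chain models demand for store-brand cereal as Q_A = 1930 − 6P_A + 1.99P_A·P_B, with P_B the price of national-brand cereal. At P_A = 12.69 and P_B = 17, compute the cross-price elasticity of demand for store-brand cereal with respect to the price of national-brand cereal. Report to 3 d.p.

0.188

At P_A = 12.69 and P_B = 17: Q_A = 2283.163.
∂Q_A/∂P_B = 1.99P_A = 1.99(12.69) = 25.2531.
ε = (∂Q_A/∂P_B)(P_B/Q_A) = 25.2531 × (17/2283.163) ≈ 0.188.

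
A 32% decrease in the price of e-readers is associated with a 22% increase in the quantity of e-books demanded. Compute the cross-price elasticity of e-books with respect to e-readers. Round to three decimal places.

ε = (%ΔQ of e-books) / (%ΔP of e-readers) = (22%) / (-32%) ≈ -0.688.
Negative cross-price elasticity: complements.

-0.688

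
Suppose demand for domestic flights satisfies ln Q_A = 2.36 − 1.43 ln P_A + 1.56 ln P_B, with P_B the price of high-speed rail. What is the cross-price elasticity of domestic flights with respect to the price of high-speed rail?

1.56

In a log-linear (constant-elasticity) demand function, the coefficient on ln P_B is the cross-price elasticity.
ε = 1.56. Positive, so domestic flights and high-speed rail are substitutes.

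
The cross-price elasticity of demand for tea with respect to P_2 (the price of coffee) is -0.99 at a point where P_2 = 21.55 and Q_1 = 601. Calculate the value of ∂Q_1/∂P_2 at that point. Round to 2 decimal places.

-27.61

ε = (∂Q_1/∂P_2)·(P_2/Q_1) ⇒ ∂Q_1/∂P_2 = ε·Q_1/P_2 = -0.99 × 601/21.55 ≈ -27.61.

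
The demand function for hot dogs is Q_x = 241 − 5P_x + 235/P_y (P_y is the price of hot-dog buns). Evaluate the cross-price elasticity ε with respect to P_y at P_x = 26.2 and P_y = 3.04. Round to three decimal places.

-0.413

At P_x = 26.2 and P_y = 3.04: Q_x = 187.303.
∂Q_x/∂P_y = −235/P_y² = -25.4285.
ε = (∂Q_x/∂P_y)(P_y/Q_x) = -25.4285 × (3.04/187.303) ≈ -0.413.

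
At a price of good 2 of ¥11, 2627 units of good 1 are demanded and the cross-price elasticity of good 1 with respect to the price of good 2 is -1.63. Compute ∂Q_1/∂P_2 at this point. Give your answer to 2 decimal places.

-389.27

ε = (∂Q_1/∂P_2)·(P_2/Q_1) ⇒ ∂Q_1/∂P_2 = ε·Q_1/P_2 = -1.63 × 2627/11 ≈ -389.27.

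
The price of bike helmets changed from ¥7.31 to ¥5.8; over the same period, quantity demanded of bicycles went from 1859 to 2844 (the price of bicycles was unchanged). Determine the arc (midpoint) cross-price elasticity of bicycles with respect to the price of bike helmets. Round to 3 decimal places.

ΔQ_A = 2844 − 1859 = 985; ΔP_B = 5.8 − 7.31 = -1.51.
Midpoints: Q̄_A = 2351.5, P̄_B = 6.55.
ε = (ΔQ_A/Q̄_A)/(ΔP_B/P̄_B) = (985/2351.5)/(-1.51/6.55) ≈ -1.818.
ε < 0: bicycles and bike helmets are complements.

-1.818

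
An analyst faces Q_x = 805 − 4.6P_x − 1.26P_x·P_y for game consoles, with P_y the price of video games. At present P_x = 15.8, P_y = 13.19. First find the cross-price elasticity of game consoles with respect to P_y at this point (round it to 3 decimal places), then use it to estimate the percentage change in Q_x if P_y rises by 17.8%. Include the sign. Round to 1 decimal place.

-10.0%

At P_x = 15.8, P_y = 13.19: Q_x = 469.733.
∂Q_x/∂P_y = -1.26P_x = -19.9080.
ε = (∂Q_x/∂P_y)(P_y/Q_x) = -19.9080 × 13.19/469.733 ≈ -0.559.
%ΔQ_x ≈ ε × %ΔP_y = -0.559 × (17.8%) = -10.0%.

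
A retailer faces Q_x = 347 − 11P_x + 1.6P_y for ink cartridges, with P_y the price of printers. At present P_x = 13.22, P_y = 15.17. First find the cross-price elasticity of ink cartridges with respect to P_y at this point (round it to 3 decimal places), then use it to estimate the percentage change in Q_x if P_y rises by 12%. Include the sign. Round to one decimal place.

At P_x = 13.22, P_y = 15.17: Q_x = 225.852.
∂Q_x/∂P_y = 1.6.
ε = (∂Q_x/∂P_y)(P_y/Q_x) = 1.6000 × 15.17/225.852 ≈ 0.107.
%ΔQ_x ≈ ε × %ΔP_y = 0.107 × (12%) = 1.3%.

1.3%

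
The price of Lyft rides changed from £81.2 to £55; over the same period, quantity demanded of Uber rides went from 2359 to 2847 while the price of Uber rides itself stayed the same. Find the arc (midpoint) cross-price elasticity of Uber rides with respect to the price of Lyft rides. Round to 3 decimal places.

-0.487

ΔQ_A = 2847 − 2359 = 488; ΔP_B = 55 − 81.2 = -26.2.
Midpoints: Q̄_A = 2603.0, P̄_B = 68.10.
ε = (ΔQ_A/Q̄_A)/(ΔP_B/P̄_B) = (488/2603.0)/(-26.2/68.10) ≈ -0.487.
ε < 0: Uber rides and Lyft rides are complements.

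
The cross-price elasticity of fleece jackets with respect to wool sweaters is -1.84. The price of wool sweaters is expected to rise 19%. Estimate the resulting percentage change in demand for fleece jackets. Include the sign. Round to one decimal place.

-35.0%

%ΔQ ≈ ε × %ΔP of wool sweaters = -1.84 × (19%) = -35.0%.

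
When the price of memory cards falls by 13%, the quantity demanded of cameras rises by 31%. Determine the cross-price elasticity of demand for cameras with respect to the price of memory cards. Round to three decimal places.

ε = (%ΔQ of cameras) / (%ΔP of memory cards) = (31%) / (-13%) ≈ -2.385.
Negative cross-price elasticity: complements.

-2.385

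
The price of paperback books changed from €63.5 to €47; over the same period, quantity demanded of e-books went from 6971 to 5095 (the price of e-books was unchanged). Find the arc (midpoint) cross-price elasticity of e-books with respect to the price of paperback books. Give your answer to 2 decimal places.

1.04

ΔQ_A = 5095 − 6971 = -1876; ΔP_B = 47 − 63.5 = -16.5.
Midpoints: Q̄_A = 6033.0, P̄_B = 55.25.
ε = (ΔQ_A/Q̄_A)/(ΔP_B/P̄_B) = (-1876/6033.0)/(-16.5/55.25) ≈ 1.04.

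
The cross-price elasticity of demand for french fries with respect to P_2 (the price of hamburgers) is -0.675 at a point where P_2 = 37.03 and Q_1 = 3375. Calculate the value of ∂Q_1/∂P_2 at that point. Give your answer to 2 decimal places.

-61.52

ε = (∂Q_1/∂P_2)·(P_2/Q_1) ⇒ ∂Q_1/∂P_2 = ε·Q_1/P_2 = -0.675 × 3375/37.03 ≈ -61.52.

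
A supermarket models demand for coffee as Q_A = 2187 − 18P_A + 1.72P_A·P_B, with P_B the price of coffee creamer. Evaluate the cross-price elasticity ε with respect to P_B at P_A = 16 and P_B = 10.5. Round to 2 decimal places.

0.13

At P_A = 16 and P_B = 10.5: Q_A = 2187.96.
∂Q_A/∂P_B = 1.72P_A = 1.72(16) = 27.5200.
ε = (∂Q_A/∂P_B)(P_B/Q_A) = 27.5200 × (10.5/2187.96) ≈ 0.13.
ε > 0: substitutes.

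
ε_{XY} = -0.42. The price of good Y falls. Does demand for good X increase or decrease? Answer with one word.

ε < 0 and the price of good Y falls, so the quantity of good X moves in the opposite direction: it increases.

increase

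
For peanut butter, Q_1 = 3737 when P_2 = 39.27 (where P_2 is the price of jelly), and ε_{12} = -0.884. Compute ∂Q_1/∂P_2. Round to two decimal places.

-84.12

ε = (∂Q_1/∂P_2)·(P_2/Q_1) ⇒ ∂Q_1/∂P_2 = ε·Q_1/P_2 = -0.884 × 3737/39.27 ≈ -84.12.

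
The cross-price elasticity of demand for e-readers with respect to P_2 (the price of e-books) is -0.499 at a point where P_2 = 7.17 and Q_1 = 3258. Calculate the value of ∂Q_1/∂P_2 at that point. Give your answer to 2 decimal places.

ε = (∂Q_1/∂P_2)·(P_2/Q_1) ⇒ ∂Q_1/∂P_2 = ε·Q_1/P_2 = -0.499 × 3258/7.17 ≈ -226.74.

-226.74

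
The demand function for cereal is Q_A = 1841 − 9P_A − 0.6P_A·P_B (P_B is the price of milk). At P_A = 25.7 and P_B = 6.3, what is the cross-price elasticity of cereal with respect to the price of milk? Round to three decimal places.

At P_A = 25.7 and P_B = 6.3: Q_A = 1512.554.
∂Q_A/∂P_B = -0.6P_A = -0.6(25.7) = -15.4200.
ε = (∂Q_A/∂P_B)(P_B/Q_A) = -15.4200 × (6.3/1512.554) ≈ -0.064.
ε < 0: complements.

-0.064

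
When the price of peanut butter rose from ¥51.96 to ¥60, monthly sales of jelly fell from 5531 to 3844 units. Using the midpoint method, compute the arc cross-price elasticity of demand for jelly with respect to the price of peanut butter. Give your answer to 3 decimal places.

ΔQ_A = 3844 − 5531 = -1687; ΔP_B = 60 − 51.96 = 8.04.
Midpoints: Q̄_A = 4687.5, P̄_B = 55.98.
ε = (ΔQ_A/Q̄_A)/(ΔP_B/P̄_B) = (-1687/4687.5)/(8.04/55.98) ≈ -2.506.
ε < 0: jelly and peanut butter are complements.

-2.506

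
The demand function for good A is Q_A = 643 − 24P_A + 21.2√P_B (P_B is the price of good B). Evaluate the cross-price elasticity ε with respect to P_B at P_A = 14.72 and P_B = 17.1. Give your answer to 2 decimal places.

0.12

At P_A = 14.72 and P_B = 17.1: Q_A = 377.387.
∂Q_A/∂P_B = 21.2/(2√P_B) = 21.2/(2√17.1) = 2.5633.
ε = (∂Q_A/∂P_B)(P_B/Q_A) = 2.5633 × (17.1/377.387) ≈ 0.12.
ε > 0: substitutes.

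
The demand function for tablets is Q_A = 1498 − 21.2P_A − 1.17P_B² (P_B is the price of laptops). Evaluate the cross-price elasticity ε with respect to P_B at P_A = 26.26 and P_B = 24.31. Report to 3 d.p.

At P_A = 26.26 and P_B = 24.31: Q_A = 249.846.
∂Q_A/∂P_B = -2.34P_B = -2.34(24.31) = -56.8854.
ε = (∂Q_A/∂P_B)(P_B/Q_A) = -56.8854 × (24.31/249.846) ≈ -5.535.
ε < 0: complements.

-5.535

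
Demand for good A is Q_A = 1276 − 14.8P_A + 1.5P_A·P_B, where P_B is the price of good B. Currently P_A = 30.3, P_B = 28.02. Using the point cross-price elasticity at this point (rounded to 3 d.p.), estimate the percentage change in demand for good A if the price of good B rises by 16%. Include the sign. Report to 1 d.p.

9.7%

At P_A = 30.3, P_B = 28.02: Q_A = 2101.069.
∂Q_A/∂P_B = 1.5P_A = 45.4500.
ε = (∂Q_A/∂P_B)(P_B/Q_A) = 45.4500 × 28.02/2101.069 ≈ 0.606.
%ΔQ_A ≈ ε × %ΔP_B = 0.606 × (16%) = 9.7%.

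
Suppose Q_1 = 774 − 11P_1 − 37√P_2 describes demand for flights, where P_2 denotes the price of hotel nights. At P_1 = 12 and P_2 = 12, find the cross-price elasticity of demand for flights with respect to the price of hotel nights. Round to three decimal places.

-0.125

At P_1 = 12 and P_2 = 12: Q_1 = 513.828.
∂Q_1/∂P_2 = -37/(2√P_2) = -37/(2√12) = -5.3405.
ε = (∂Q_1/∂P_2)(P_2/Q_1) = -5.3405 × (12/513.828) ≈ -0.125.
ε < 0: complements.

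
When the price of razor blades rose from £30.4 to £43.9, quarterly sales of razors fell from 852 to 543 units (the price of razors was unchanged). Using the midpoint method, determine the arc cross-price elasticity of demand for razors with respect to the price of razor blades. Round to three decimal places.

ΔQ_A = 543 − 852 = -309; ΔP_B = 43.9 − 30.4 = 13.5.
Midpoints: Q̄_A = 697.5, P̄_B = 37.15.
ε = (ΔQ_A/Q̄_A)/(ΔP_B/P̄_B) = (-309/697.5)/(13.5/37.15) ≈ -1.219.
ε < 0: razors and razor blades are complements.

-1.219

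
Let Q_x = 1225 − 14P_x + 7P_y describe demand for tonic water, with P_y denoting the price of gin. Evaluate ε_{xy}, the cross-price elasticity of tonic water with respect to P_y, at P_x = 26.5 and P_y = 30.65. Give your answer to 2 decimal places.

0.20

At P_x = 26.5 and P_y = 30.65: Q_x = 1068.55.
∂Q_x/∂P_y = 7.
ε = (∂Q_x/∂P_y)(P_y/Q_x) = 7 × (30.65/1068.55) ≈ 0.20.
Since ε > 0, tonic water and gin are substitutes.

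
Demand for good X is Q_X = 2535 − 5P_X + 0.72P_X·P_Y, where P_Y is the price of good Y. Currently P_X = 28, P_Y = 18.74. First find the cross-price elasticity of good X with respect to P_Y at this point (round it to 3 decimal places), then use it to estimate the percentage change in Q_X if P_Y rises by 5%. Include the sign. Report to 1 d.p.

0.7%

At P_X = 28, P_Y = 18.74: Q_X = 2772.798.
∂Q_X/∂P_Y = 0.72P_X = 20.1600.
ε = (∂Q_X/∂P_Y)(P_Y/Q_X) = 20.1600 × 18.74/2772.798 ≈ 0.136.
%ΔQ_X ≈ ε × %ΔP_Y = 0.136 × (5%) = 0.7%.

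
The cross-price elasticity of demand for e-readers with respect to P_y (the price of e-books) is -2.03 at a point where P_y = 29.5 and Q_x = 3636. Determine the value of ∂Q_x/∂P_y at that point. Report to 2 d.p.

-250.21

ε = (∂Q_x/∂P_y)·(P_y/Q_x) ⇒ ∂Q_x/∂P_y = ε·Q_x/P_y = -2.03 × 3636/29.5 ≈ -250.21.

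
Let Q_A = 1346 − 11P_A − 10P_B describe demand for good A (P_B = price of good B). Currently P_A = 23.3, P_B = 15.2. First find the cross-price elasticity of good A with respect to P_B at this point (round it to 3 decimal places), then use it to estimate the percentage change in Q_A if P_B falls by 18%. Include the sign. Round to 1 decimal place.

At P_A = 23.3, P_B = 15.2: Q_A = 937.7.
∂Q_A/∂P_B = -10.
ε = (∂Q_A/∂P_B)(P_B/Q_A) = -10.0000 × 15.2/937.7 ≈ -0.162.
%ΔQ_A ≈ ε × %ΔP_B = -0.162 × (-18%) = 2.9%.

2.9%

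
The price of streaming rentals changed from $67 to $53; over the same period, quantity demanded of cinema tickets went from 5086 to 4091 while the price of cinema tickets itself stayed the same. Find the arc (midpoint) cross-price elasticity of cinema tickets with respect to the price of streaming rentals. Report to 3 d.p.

ΔQ_A = 4091 − 5086 = -995; ΔP_B = 53 − 67 = -14.
Midpoints: Q̄_A = 4588.5, P̄_B = 60.00.
ε = (ΔQ_A/Q̄_A)/(ΔP_B/P̄_B) = (-995/4588.5)/(-14/60.00) ≈ 0.929.

0.929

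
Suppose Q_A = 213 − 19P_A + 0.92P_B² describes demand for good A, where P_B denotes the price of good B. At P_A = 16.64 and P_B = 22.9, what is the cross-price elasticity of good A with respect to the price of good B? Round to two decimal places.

At P_A = 16.64 and P_B = 22.9: Q_A = 379.297.
∂Q_A/∂P_B = 1.84P_B = 1.84(22.9) = 42.1360.
ε = (∂Q_A/∂P_B)(P_B/Q_A) = 42.1360 × (22.9/379.297) ≈ 2.54.
ε > 0: substitutes.

2.54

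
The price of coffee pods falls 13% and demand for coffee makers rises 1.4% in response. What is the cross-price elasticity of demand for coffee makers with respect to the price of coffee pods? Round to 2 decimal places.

ε = (%ΔQ of coffee makers) / (%ΔP of coffee pods) = (1.4%) / (-13%) ≈ -0.11.
Negative cross-price elasticity: complements.

-0.11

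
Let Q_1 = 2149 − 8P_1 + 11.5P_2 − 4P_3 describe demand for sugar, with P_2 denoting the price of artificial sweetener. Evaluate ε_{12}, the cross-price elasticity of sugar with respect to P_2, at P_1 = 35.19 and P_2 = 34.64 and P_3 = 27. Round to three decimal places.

0.185

At P_1 = 35.19 and P_2 = 34.64 and P_3 = 27: Q_1 = 2157.84.
∂Q_1/∂P_2 = 11.5.
ε = (∂Q_1/∂P_2)(P_2/Q_1) = 11.5 × (34.64/2157.84) ≈ 0.185.
Since ε > 0, sugar and artificial sweetener are substitutes.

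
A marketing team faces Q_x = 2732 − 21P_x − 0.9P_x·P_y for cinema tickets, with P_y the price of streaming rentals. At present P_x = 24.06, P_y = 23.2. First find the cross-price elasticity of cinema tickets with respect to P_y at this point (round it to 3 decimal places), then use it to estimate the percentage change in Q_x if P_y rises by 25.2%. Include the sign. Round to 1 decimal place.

-7.3%

At P_x = 24.06, P_y = 23.2: Q_x = 1724.367.
∂Q_x/∂P_y = -0.9P_x = -21.6540.
ε = (∂Q_x/∂P_y)(P_y/Q_x) = -21.6540 × 23.2/1724.367 ≈ -0.291.
%ΔQ_x ≈ ε × %ΔP_y = -0.291 × (25.2%) = -7.3%.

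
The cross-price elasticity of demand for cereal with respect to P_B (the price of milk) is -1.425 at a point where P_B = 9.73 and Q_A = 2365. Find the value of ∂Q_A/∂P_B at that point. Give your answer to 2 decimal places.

ε = (∂Q_A/∂P_B)·(P_B/Q_A) ⇒ ∂Q_A/∂P_B = ε·Q_A/P_B = -1.425 × 2365/9.73 ≈ -346.36.

-346.36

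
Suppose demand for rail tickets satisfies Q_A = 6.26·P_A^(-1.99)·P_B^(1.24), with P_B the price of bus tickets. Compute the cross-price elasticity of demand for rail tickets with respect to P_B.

1.24

In a log-linear (constant-elasticity) demand function, the coefficient on the exponent of P_B is the cross-price elasticity.
ε = 1.24. Positive, so rail tickets and bus tickets are substitutes.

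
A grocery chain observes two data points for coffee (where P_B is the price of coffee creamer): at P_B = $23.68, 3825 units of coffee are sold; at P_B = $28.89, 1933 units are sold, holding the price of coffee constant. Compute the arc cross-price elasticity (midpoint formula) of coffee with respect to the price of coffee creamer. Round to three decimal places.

-3.316

ΔQ_A = 1933 − 3825 = -1892; ΔP_B = 28.89 − 23.68 = 5.21.
Midpoints: Q̄_A = 2879.0, P̄_B = 26.29.
ε = (ΔQ_A/Q̄_A)/(ΔP_B/P̄_B) = (-1892/2879.0)/(5.21/26.29) ≈ -3.316.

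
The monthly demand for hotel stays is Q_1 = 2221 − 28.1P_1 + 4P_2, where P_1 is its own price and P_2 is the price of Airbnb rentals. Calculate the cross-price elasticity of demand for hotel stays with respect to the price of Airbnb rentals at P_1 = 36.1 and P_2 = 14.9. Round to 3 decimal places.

0.047

At P_1 = 36.1 and P_2 = 14.9: Q_1 = 1266.19.
∂Q_1/∂P_2 = 4.
ε = (∂Q_1/∂P_2)(P_2/Q_1) = 4 × (14.9/1266.19) ≈ 0.047.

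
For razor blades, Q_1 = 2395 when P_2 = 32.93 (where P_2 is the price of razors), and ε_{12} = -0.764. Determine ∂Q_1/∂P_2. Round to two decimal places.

ε = (∂Q_1/∂P_2)·(P_2/Q_1) ⇒ ∂Q_1/∂P_2 = ε·Q_1/P_2 = -0.764 × 2395/32.93 ≈ -55.57.

-55.57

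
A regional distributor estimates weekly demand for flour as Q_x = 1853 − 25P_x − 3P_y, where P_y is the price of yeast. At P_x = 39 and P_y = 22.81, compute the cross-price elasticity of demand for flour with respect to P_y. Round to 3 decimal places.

At P_x = 39 and P_y = 22.81: Q_x = 809.57.
∂Q_x/∂P_y = -3.
ε = (∂Q_x/∂P_y)(P_y/Q_x) = -3 × (22.81/809.57) ≈ -0.085.
Since ε < 0, flour and yeast are complements.

-0.085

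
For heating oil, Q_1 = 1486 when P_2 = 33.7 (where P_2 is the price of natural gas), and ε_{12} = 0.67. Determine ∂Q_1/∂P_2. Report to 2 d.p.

29.54

ε = (∂Q_1/∂P_2)·(P_2/Q_1) ⇒ ∂Q_1/∂P_2 = ε·Q_1/P_2 = 0.67 × 1486/33.7 ≈ 29.54.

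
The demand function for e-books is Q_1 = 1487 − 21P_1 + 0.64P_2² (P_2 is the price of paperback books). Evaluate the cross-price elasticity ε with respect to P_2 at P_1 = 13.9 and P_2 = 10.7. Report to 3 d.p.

0.116

At P_1 = 13.9 and P_2 = 10.7: Q_1 = 1268.374.
∂Q_1/∂P_2 = 1.28P_2 = 1.28(10.7) = 13.6960.
ε = (∂Q_1/∂P_2)(P_2/Q_1) = 13.6960 × (10.7/1268.374) ≈ 0.116.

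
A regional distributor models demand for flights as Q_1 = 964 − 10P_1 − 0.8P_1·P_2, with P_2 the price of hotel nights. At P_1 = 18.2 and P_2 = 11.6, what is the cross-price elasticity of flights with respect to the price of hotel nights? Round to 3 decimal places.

At P_1 = 18.2 and P_2 = 11.6: Q_1 = 613.104.
∂Q_1/∂P_2 = -0.8P_1 = -0.8(18.2) = -14.5600.
ε = (∂Q_1/∂P_2)(P_2/Q_1) = -14.5600 × (11.6/613.104) ≈ -0.275.

-0.275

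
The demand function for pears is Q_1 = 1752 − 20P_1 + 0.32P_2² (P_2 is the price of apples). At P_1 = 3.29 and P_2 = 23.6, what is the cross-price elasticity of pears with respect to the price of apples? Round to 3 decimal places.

0.191

At P_1 = 3.29 and P_2 = 23.6: Q_1 = 1864.427.
∂Q_1/∂P_2 = 0.64P_2 = 0.64(23.6) = 15.1040.
ε = (∂Q_1/∂P_2)(P_2/Q_1) = 15.1040 × (23.6/1864.427) ≈ 0.191.
ε > 0: substitutes.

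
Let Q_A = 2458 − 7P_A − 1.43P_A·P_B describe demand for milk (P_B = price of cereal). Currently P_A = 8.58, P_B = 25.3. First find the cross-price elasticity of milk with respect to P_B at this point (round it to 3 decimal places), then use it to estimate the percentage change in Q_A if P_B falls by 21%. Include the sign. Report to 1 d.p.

3.1%

At P_A = 8.58, P_B = 25.3: Q_A = 2087.524.
∂Q_A/∂P_B = -1.43P_A = -12.2694.
ε = (∂Q_A/∂P_B)(P_B/Q_A) = -12.2694 × 25.3/2087.524 ≈ -0.149.
%ΔQ_A ≈ ε × %ΔP_B = -0.149 × (-21%) = 3.1%.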